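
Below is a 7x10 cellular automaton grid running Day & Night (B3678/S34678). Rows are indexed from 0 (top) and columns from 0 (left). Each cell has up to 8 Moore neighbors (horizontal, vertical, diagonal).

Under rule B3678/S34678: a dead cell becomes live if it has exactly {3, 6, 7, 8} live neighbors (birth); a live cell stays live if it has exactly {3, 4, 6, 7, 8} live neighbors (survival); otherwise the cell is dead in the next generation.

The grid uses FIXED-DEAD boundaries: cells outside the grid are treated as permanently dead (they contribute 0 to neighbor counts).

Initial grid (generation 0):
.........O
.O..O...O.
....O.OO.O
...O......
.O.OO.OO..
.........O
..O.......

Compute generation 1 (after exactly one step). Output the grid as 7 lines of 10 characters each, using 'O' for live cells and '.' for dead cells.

Simulating step by step:
Generation 0 (given above): 16 live cells
Generation 1: 13 live cells
(generation 1 grid is the final answer)

Answer: ..........
.....O.OOO
...O.O..O.
..OO....O.
..O.......
..OO......
..........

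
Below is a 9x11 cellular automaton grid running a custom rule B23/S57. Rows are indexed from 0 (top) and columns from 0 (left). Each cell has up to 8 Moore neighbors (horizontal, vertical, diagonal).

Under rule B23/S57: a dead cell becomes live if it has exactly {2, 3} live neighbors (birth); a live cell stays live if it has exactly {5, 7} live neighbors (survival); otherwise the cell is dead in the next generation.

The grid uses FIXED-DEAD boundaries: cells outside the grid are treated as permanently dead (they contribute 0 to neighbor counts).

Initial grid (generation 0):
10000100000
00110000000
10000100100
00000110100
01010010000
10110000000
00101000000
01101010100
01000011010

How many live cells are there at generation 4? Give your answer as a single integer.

Simulating step by step:
Generation 0 (given above): 27 live cells
Generation 1: 37 live cells
01111000000
11001110000
01111011010
11101000010
10001101000
00001100000
10000101000
10000000010
10110100100
Generation 2: 36 live cells
10000010000
01001101100
00110000101
01000001001
00100010100
11010001100
01001010100
00111111100
01001000010
Generation 3: 36 live cells
01001101100
10110010010
11001110000
00010010100
10010000010
00001111010
10000000010
11000100010
00100011100
Generation 4: 31 live cells
10110010010
00000000100
00000000110
11100001010
00100000001
11010000001
01001001001
00100011001
11000100010
Population at generation 4: 31

Answer: 31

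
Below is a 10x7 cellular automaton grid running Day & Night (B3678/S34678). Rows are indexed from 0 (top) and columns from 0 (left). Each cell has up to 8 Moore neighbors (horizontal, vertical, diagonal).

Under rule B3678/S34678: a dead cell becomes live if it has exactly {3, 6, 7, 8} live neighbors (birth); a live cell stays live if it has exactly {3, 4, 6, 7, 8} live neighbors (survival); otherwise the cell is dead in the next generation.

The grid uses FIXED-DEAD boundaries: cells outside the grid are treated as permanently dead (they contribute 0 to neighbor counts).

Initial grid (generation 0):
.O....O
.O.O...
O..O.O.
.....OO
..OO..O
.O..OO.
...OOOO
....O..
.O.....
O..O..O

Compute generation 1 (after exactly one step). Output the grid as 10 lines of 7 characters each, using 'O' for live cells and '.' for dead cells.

Answer: ..O....
O...O..
..O...O
..OO.OO
......O
.......
...O...
...OO..
.......
.......

Derivation:
Simulating step by step:
Generation 0 (given above): 24 live cells
Generation 1: 13 live cells
(generation 1 grid is the final answer)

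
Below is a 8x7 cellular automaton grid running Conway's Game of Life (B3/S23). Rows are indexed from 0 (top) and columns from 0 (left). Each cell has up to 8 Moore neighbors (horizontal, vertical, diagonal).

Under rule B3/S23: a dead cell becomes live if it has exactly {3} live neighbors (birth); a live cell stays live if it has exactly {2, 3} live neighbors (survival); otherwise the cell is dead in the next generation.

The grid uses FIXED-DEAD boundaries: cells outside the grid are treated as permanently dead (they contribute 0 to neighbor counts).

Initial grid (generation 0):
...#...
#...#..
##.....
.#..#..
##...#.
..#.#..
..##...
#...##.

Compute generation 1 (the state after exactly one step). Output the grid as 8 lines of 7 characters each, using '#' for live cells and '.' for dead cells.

Simulating step by step:
Generation 0 (given above): 17 live cells
Generation 1: 18 live cells
(generation 1 grid is the final answer)

Answer: .......
##.....
##.....
..#....
######.
..#.#..
.##..#.
...##..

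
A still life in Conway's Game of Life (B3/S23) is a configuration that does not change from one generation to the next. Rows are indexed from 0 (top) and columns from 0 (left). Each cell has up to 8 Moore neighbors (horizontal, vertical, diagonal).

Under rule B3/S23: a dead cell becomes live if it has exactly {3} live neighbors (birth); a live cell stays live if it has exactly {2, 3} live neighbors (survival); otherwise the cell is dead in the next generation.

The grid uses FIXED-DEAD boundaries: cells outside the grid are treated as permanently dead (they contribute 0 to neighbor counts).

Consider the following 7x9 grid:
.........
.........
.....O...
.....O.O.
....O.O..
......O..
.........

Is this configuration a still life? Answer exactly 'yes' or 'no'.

Answer: no

Derivation:
Compute generation 1 and compare to generation 0 (given above):
Generation 1:
.........
.........
......O..
....OO...
......OO.
.....O...
.........
Cell (2,5) differs: gen0=1 vs gen1=0 -> NOT a still life.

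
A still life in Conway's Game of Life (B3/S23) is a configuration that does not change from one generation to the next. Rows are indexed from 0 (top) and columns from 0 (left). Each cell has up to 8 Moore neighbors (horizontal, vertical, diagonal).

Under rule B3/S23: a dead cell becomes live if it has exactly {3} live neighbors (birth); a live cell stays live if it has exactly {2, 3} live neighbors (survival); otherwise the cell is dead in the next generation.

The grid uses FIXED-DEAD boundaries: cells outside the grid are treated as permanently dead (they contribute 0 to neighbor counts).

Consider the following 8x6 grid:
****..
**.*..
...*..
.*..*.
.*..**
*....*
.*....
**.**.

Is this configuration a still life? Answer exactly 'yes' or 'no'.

Answer: no

Derivation:
Compute generation 1 and compare to generation 0 (given above):
Generation 1:
*..*..
*..**.
**.**.
..****
**..**
**..**
.**.*.
***...
Cell (0,1) differs: gen0=1 vs gen1=0 -> NOT a still life.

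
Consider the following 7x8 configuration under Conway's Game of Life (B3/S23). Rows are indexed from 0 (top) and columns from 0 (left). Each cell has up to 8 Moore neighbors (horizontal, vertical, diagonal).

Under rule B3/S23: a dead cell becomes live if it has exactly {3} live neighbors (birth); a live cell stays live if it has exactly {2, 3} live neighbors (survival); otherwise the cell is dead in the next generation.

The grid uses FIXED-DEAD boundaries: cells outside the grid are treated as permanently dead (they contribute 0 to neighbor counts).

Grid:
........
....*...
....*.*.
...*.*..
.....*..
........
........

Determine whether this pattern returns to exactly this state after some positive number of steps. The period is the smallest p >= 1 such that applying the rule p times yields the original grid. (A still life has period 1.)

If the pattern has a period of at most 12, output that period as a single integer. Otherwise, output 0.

Answer: 2

Derivation:
Simulating and comparing each generation to the original:
Gen 0 (original, given above): 6 live cells
Gen 1: 6 live cells, differs from original
Gen 2: 6 live cells, MATCHES original -> period = 2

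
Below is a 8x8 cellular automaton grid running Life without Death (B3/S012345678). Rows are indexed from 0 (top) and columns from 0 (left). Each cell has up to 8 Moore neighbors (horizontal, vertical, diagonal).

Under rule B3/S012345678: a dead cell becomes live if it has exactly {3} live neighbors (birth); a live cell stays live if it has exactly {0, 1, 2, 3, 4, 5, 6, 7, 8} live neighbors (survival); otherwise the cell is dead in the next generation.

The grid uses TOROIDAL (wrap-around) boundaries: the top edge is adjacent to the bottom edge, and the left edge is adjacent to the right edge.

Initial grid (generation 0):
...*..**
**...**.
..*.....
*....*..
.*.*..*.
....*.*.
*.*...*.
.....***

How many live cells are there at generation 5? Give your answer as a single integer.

Simulating step by step:
Generation 0 (given above): 21 live cells
Generation 1: 35 live cells
...**.**
***..**.
*.*..***
***..*..
.*.**.**
.****.*.
*.*...*.
*....***
Generation 2: 42 live cells
..***.**
***..**.
*.******
***..*..
.*.**.**
.****.*.
*.*.*.*.
**.*****
Generation 3: 42 live cells
..***.**
***..**.
*.******
***..*..
.*.**.**
.****.*.
*.*.*.*.
**.*****
Generation 4: 42 live cells
..***.**
***..**.
*.******
***..*..
.*.**.**
.****.*.
*.*.*.*.
**.*****
Generation 5: 42 live cells
..***.**
***..**.
*.******
***..*..
.*.**.**
.****.*.
*.*.*.*.
**.*****
Population at generation 5: 42

Answer: 42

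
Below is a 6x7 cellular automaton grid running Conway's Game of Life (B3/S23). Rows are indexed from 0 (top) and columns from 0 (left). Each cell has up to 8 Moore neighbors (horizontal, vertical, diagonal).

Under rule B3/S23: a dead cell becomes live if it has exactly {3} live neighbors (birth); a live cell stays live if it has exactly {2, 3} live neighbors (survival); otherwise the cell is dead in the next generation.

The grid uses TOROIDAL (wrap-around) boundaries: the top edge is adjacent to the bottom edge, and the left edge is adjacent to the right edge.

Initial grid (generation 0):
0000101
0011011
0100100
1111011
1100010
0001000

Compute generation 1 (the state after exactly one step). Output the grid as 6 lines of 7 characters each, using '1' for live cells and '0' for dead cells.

Simulating step by step:
Generation 0 (given above): 18 live cells
Generation 1: 15 live cells
(generation 1 grid is the final answer)

Answer: 0010101
1011001
0000000
0001010
0001010
1000111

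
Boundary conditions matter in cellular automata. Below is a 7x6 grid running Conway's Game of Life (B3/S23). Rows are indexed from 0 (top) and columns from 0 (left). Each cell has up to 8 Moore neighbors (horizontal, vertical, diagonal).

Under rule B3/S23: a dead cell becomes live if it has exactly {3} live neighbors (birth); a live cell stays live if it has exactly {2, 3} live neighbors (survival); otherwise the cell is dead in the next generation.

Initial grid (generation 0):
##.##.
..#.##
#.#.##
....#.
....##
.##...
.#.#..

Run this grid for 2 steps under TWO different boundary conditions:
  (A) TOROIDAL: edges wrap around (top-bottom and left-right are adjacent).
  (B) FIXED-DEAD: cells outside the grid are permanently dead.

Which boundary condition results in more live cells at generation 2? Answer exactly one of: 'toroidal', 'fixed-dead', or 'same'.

Under TOROIDAL boundary, generation 2:
.###..
..#...
##....
##..#.
......
##....
....#.
Population = 12

Under FIXED-DEAD boundary, generation 2:
.####.
#...#.
.#....
....#.
.....#
.#...#
.#.#..
Population = 13

Comparison: toroidal=12, fixed-dead=13 -> fixed-dead

Answer: fixed-dead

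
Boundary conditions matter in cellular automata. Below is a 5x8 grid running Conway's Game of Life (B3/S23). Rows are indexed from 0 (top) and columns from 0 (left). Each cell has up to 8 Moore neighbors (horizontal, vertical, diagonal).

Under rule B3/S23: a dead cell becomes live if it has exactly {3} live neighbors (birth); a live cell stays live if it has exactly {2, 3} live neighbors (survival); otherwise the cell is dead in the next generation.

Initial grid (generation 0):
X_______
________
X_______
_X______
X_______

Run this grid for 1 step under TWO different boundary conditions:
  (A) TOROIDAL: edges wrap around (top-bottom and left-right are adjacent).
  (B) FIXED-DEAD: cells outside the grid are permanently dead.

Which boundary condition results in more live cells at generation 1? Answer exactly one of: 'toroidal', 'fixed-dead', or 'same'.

Under TOROIDAL boundary, generation 1:
________
________
________
XX______
XX______
Population = 4

Under FIXED-DEAD boundary, generation 1:
________
________
________
XX______
________
Population = 2

Comparison: toroidal=4, fixed-dead=2 -> toroidal

Answer: toroidal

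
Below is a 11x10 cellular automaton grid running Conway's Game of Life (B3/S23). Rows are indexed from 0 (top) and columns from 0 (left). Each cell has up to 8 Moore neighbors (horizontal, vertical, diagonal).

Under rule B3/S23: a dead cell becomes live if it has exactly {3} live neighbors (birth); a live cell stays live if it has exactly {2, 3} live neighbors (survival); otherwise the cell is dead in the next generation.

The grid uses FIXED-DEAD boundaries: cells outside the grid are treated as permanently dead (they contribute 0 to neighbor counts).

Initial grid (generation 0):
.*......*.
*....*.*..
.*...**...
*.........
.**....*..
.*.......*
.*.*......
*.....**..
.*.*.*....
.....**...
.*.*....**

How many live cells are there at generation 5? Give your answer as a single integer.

Simulating step by step:
Generation 0 (given above): 28 live cells
Generation 1: 28 live cells
..........
**...*.*..
**...**...
*.*...*...
***.......
**........
***.......
**..*.*...
....**.*..
.....**...
..........
Generation 2: 21 live cells
..........
**...*....
..*..*.*..
..*..**...
..*.......
..........
..*.......
*.***.*...
....*..*..
....***...
..........
Generation 3: 21 live cells
..........
.*....*...
..*.**....
.***.**...
..........
..........
.**.......
.**.**....
.......*..
....***...
.....*....
Generation 4: 21 live cells
..........
.....*....
....*.....
.***.**...
..*.......
..........
.***......
.***......
...*......
....***...
....***...
Generation 5: 24 live cells
..........
..........
..***.*...
.*****....
.***......
.*.*......
.*.*......
.*..*.....
...*.*....
...*..*...
....*.*...
Population at generation 5: 24

Answer: 24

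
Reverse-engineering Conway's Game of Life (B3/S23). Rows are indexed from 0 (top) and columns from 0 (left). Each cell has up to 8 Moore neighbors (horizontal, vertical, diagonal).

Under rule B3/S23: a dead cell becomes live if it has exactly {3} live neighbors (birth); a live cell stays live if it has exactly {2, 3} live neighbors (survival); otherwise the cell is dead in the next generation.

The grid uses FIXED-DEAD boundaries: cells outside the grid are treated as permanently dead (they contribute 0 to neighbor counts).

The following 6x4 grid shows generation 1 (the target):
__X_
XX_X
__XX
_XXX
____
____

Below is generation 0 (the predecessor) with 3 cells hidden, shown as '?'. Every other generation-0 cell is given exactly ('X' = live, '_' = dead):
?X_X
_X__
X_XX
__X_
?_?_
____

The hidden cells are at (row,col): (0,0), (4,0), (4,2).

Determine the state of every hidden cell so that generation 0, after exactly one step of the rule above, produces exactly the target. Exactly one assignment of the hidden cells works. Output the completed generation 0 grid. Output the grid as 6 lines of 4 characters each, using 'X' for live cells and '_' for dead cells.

Hidden generation-0 cells (in order): (0,0), (4,0), (4,2).
A hidden cell only influences target cells in its own 3x3 neighborhood. Try each of the 2^3 = 8 assignments, step the completed generation 0 forward once under B3/S23, and compare with the target:
  (0,0)=_ (4,0)=_ (4,2)=_ -> step reproduces the target at every cell -> ACCEPT
  (0,0)=_ (4,0)=_ (4,2)=X -> step gives (3,1)='_' but target has 'X' -> reject
  (0,0)=_ (4,0)=X (4,2)=_ -> step gives (3,1)='_' but target has 'X' -> reject
  (0,0)=_ (4,0)=X (4,2)=X -> step gives (3,1)='_' but target has 'X' -> reject
  (0,0)=X (4,0)=_ (4,2)=_ -> step gives (0,0)='X' but target has '_' -> reject
  (0,0)=X (4,0)=_ (4,2)=X -> step gives (0,0)='X' but target has '_' -> reject
  (0,0)=X (4,0)=X (4,2)=_ -> step gives (0,0)='X' but target has '_' -> reject
  (0,0)=X (4,0)=X (4,2)=X -> step gives (0,0)='X' but target has '_' -> reject
Unique solution: (0,0)=dead, (4,0)=dead, (4,2)=dead.
Check: live-neighbor counts of every cell in the completed generation 0:
2130
3353
1432
1323
0111
0000
Applying B3/S23 to generation 0 with these counts gives:
__X_
XX_X
__XX
_XXX
____
____
which matches the target exactly.

Answer: _X_X
_X__
X_XX
__X_
____
____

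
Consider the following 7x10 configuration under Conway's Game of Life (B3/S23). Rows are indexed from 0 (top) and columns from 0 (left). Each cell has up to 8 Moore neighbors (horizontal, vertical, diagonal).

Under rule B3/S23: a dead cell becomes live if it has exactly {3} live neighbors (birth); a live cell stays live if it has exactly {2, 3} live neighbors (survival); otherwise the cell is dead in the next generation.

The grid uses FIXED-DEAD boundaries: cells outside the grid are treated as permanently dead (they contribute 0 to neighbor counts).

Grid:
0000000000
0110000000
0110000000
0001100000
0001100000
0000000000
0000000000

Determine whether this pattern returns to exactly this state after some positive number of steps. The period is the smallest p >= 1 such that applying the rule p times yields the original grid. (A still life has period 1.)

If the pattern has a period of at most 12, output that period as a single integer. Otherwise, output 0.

Simulating and comparing each generation to the original:
Gen 0 (original, given above): 8 live cells
Gen 1: 6 live cells, differs from original
Gen 2: 8 live cells, MATCHES original -> period = 2

Answer: 2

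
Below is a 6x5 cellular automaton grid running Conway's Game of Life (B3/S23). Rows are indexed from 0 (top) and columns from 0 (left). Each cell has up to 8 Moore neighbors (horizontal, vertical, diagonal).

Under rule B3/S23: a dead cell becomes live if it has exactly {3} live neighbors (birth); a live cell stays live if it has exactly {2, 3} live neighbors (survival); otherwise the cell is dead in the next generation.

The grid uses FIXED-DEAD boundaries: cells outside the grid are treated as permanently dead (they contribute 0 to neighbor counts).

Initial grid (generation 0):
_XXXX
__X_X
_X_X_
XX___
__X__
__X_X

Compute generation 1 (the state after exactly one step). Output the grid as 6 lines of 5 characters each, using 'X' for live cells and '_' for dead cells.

Simulating step by step:
Generation 0 (given above): 13 live cells
Generation 1: 12 live cells
(generation 1 grid is the final answer)

Answer: _XX_X
____X
XX_X_
XX___
__XX_
___X_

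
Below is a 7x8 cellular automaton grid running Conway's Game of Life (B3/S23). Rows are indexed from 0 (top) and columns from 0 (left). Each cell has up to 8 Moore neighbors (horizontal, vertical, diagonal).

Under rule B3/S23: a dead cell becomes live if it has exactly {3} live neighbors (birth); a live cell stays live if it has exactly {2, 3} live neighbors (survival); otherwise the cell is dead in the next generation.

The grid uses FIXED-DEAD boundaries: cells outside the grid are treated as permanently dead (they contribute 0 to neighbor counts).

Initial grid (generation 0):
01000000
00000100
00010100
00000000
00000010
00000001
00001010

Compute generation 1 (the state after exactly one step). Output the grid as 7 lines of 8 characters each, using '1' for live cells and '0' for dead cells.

Answer: 00000000
00001000
00001000
00000000
00000000
00000111
00000000

Derivation:
Simulating step by step:
Generation 0 (given above): 8 live cells
Generation 1: 5 live cells
(generation 1 grid is the final answer)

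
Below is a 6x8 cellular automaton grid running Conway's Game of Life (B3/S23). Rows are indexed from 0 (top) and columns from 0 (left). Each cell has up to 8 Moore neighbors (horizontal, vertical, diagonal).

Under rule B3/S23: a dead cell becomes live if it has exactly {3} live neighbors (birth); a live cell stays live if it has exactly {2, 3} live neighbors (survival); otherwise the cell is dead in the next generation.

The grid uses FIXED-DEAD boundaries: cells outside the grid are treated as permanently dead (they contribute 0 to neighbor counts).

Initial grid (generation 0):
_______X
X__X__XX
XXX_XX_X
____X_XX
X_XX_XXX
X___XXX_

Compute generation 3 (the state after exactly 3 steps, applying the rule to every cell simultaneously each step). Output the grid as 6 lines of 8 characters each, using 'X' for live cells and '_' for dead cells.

Answer: ___X___X
__X____X
X_X__XX_
X____X__
XX______
__XXX___

Derivation:
Simulating step by step:
Generation 0 (given above): 24 live cells
Generation 1: 19 live cells
______XX
X_XXXX_X
XXX_X___
X_______
_X_X____
_X_XX__X
Generation 2: 22 live cells
___XXXXX
X_X_XX_X
X_X_XX__
X__X____
XX_XX___
___XX___
Generation 3: 15 live cells
(generation 3 grid is the final answer)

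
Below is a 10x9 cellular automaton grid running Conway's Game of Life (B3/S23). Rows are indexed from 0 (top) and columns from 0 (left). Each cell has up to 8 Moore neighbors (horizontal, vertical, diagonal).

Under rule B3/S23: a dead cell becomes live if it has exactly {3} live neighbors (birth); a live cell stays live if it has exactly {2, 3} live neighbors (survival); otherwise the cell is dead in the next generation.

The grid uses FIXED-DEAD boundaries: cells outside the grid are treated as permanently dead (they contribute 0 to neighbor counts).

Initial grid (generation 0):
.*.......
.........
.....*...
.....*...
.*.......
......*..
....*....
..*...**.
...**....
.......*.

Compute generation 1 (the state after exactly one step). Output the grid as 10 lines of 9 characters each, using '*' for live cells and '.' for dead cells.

Answer: .........
.........
.........
.........
.........
.........
.....***.
....**...
...*..**.
.........

Derivation:
Simulating step by step:
Generation 0 (given above): 12 live cells
Generation 1: 8 live cells
(generation 1 grid is the final answer)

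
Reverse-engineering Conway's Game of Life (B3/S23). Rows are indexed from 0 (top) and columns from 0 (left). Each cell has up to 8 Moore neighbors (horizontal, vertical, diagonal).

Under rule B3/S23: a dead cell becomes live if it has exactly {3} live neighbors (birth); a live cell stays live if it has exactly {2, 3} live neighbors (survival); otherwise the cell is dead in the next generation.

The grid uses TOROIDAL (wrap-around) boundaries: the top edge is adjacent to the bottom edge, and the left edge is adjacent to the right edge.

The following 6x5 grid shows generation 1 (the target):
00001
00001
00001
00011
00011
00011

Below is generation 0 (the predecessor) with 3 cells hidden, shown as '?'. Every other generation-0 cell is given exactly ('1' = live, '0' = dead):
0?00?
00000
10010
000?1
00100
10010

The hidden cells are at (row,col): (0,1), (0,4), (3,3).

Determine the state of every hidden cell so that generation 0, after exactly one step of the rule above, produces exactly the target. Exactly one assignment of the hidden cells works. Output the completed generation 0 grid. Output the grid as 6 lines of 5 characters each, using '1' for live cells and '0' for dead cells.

Hidden generation-0 cells (in order): (0,1), (0,4), (3,3).
A hidden cell only influences target cells in its own 3x3 neighborhood. Try each of the 2^3 = 8 assignments, step the completed generation 0 forward once under B3/S23, and compare with the target:
  (0,1)=0 (0,4)=0 (3,3)=0 -> step gives (0,4)='0' but target has '1' -> reject
  (0,1)=0 (0,4)=0 (3,3)=1 -> step gives (0,4)='0' but target has '1' -> reject
  (0,1)=0 (0,4)=1 (3,3)=0 -> step reproduces the target at every cell -> ACCEPT
  (0,1)=0 (0,4)=1 (3,3)=1 -> step gives (2,3)='1' but target has '0' -> reject
  (0,1)=1 (0,4)=0 (3,3)=0 -> step gives (0,4)='0' but target has '1' -> reject
  (0,1)=1 (0,4)=0 (3,3)=1 -> step gives (0,4)='0' but target has '1' -> reject
  (0,1)=1 (0,4)=1 (3,3)=0 -> step gives (0,0)='1' but target has '0' -> reject
  (0,1)=1 (0,4)=1 (3,3)=1 -> step gives (0,0)='1' but target has '0' -> reject
Unique solution: (0,1)=dead, (0,4)=live, (3,3)=dead.
Check: live-neighbor counts of every cell in the completed generation 0:
21122
21123
11113
22232
22133
12223
Applying B3/S23 to generation 0 with these counts gives:
00001
00001
00001
00011
00011
00011
which matches the target exactly.

Answer: 00001
00000
10010
00001
00100
10010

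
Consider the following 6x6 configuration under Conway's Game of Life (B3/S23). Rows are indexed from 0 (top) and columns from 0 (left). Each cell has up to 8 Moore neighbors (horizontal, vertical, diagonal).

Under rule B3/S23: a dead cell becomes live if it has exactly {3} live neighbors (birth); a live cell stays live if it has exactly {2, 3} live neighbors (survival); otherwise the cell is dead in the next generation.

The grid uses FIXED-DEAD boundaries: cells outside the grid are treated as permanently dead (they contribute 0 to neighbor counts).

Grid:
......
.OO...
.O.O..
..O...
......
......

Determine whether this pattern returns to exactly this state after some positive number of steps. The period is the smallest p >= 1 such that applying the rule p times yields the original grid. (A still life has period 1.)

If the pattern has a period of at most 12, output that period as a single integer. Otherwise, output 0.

Answer: 1

Derivation:
Simulating and comparing each generation to the original:
Gen 0 (original, given above): 5 live cells
Gen 1: 5 live cells, MATCHES original -> period = 1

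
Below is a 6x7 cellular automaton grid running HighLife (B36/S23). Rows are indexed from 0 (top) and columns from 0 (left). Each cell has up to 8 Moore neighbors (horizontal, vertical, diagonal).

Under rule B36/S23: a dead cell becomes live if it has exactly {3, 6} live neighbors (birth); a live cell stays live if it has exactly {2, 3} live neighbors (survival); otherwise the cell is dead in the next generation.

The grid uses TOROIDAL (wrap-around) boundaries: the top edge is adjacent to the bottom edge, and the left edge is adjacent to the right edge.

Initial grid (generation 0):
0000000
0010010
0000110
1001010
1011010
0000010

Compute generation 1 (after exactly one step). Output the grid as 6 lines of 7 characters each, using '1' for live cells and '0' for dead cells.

Simulating step by step:
Generation 0 (given above): 12 live cells
Generation 1: 15 live cells
(generation 1 grid is the final answer)

Answer: 0000000
0000110
0001010
0111110
0111010
0000101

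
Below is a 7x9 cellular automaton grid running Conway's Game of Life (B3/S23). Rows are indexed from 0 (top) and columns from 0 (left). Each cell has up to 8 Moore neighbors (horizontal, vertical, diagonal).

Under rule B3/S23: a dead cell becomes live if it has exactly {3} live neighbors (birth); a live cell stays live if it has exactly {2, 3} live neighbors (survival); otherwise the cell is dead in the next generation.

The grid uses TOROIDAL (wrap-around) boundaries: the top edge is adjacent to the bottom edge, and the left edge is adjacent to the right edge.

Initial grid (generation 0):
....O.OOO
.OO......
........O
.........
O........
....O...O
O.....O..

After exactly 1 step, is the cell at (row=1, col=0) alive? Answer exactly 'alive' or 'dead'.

Answer: alive

Derivation:
Simulating step by step:
Generation 0 (given above): 12 live cells
Generation 1: 12 live cells
OO...OOOO
O.......O
.........
.........
.........
O.......O
O.....O..

Cell (1,0) at generation 1: 1 -> alive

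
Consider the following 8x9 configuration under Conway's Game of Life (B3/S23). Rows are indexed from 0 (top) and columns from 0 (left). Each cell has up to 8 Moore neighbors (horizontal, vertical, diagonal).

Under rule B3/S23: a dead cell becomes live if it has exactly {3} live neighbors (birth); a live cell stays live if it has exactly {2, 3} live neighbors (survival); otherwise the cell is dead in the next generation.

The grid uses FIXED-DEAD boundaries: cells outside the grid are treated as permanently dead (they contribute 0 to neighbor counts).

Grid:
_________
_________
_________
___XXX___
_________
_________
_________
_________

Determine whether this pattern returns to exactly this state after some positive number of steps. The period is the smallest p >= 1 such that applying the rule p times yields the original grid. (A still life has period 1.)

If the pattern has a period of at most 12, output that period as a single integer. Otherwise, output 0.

Simulating and comparing each generation to the original:
Gen 0 (original, given above): 3 live cells
Gen 1: 3 live cells, differs from original
Gen 2: 3 live cells, MATCHES original -> period = 2

Answer: 2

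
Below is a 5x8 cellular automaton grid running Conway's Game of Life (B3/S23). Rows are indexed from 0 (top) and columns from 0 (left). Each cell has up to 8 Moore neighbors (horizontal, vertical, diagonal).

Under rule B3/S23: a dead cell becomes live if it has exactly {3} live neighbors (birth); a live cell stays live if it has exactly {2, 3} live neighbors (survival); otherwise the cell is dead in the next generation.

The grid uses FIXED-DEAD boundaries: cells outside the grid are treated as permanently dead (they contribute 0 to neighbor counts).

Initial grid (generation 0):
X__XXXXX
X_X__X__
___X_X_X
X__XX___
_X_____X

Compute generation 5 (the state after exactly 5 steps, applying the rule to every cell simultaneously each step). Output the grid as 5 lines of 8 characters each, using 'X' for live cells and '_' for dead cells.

Simulating step by step:
Generation 0 (given above): 17 live cells
Generation 1: 17 live cells
_X_XXXX_
_XX____X
_XXX_XX_
__XXX_X_
________
Generation 2: 14 live cells
_X_XXXX_
X______X
_____XXX
_X__X_X_
___X____
Generation 3: 9 live cells
____XXX_
_______X
_____X_X
____X_XX
________
Generation 4: 9 live cells
_____XX_
____X__X
_____X_X
_____XXX
________
Generation 5: 10 live cells
(generation 5 grid is the final answer)

Answer: _____XX_
____X__X
____XX_X
_____X_X
______X_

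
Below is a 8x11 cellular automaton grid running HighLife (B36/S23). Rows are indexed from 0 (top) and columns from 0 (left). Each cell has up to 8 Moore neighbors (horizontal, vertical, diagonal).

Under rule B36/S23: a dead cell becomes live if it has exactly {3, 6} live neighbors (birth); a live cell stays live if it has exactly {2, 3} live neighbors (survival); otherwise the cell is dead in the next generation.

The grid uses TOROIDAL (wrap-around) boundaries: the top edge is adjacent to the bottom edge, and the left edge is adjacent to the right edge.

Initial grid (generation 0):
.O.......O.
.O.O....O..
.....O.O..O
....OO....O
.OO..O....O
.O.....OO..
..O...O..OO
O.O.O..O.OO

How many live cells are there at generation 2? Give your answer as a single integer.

Answer: 32

Derivation:
Simulating step by step:
Generation 0 (given above): 28 live cells
Generation 1: 32 live cells
.O.O.....O.
O.O.....OO.
O....OO..O.
....OO...OO
.OO.OOO..O.
.O....OOO.O
..OO..O....
O.OO.......
Generation 2: 32 live cells
O..O....OO.
O.O.....OO.
OO..OOO...O
OO.O....OO.
.OOOO......
OO..O...OO.
O..O..O....
....O......
Population at generation 2: 32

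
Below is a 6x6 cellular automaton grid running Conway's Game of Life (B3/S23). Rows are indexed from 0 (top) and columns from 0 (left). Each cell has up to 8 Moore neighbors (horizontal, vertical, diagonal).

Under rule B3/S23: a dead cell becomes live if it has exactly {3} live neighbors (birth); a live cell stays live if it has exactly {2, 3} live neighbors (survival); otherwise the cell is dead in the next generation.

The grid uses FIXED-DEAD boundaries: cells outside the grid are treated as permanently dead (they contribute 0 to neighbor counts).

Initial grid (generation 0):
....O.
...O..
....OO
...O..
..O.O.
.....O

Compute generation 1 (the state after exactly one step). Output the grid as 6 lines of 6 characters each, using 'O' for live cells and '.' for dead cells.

Simulating step by step:
Generation 0 (given above): 8 live cells
Generation 1: 8 live cells
(generation 1 grid is the final answer)

Answer: ......
...O.O
...OO.
...O.O
...OO.
......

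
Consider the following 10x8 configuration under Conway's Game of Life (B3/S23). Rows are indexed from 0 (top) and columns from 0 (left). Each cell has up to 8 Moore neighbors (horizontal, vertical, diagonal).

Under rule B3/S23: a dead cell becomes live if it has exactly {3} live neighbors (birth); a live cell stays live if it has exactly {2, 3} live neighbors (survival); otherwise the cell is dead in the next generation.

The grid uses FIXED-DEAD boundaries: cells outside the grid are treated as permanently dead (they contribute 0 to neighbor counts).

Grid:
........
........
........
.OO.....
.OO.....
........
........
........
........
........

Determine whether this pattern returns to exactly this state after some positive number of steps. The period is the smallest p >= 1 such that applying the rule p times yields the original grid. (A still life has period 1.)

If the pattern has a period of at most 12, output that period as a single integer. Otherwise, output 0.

Answer: 1

Derivation:
Simulating and comparing each generation to the original:
Gen 0 (original, given above): 4 live cells
Gen 1: 4 live cells, MATCHES original -> period = 1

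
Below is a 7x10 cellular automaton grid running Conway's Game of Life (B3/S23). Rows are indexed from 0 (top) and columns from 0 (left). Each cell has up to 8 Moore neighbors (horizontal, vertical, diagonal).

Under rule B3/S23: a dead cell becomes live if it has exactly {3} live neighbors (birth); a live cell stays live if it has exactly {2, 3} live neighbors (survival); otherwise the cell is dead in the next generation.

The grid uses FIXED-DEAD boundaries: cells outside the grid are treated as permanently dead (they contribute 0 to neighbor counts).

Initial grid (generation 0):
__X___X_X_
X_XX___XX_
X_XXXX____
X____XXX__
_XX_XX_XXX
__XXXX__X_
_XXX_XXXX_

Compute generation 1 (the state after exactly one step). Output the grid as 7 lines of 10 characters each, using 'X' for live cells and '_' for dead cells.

Simulating step by step:
Generation 0 (given above): 36 live cells
Generation 1: 22 live cells
(generation 1 grid is the final answer)

Answer: _XXX____X_
_____XXXX_
X_X__X__X_
X______X__
_XX______X
__________
_X___XXXX_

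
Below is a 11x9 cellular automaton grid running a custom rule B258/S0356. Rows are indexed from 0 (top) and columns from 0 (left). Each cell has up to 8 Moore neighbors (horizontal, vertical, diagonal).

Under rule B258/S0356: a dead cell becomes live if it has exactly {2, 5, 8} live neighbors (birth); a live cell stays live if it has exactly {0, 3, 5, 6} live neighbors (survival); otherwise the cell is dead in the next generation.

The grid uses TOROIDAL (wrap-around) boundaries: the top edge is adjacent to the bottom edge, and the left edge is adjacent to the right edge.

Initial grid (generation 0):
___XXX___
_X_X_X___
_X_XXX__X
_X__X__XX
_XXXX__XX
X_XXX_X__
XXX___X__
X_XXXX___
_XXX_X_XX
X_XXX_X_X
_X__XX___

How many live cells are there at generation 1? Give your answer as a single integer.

Simulating step by step:
Generation 0 (given above): 50 live cells
Generation 1: 43 live cells
XX_XX____
__X_X____
X_XXXX___
_X__X____
X_XX_____
__XXX____
XXX_XX_X_
__XX_X___
XXX____X_
_XXXXXX_X
____XX_XX
Population at generation 1: 43

Answer: 43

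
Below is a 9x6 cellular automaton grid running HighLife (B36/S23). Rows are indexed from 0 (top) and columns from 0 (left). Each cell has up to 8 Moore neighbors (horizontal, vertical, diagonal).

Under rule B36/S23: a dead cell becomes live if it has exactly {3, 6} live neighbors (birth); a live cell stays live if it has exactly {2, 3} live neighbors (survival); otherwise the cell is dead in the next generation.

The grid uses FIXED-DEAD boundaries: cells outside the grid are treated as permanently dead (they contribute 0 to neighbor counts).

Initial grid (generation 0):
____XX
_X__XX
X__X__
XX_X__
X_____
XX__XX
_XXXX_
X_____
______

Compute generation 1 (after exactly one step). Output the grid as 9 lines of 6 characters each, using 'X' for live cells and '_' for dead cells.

Answer: ____XX
___X_X
X__X__
XXX___
__X_X_
X___XX
__XXXX
_XXX__
______

Derivation:
Simulating step by step:
Generation 0 (given above): 20 live cells
Generation 1: 21 live cells
(generation 1 grid is the final answer)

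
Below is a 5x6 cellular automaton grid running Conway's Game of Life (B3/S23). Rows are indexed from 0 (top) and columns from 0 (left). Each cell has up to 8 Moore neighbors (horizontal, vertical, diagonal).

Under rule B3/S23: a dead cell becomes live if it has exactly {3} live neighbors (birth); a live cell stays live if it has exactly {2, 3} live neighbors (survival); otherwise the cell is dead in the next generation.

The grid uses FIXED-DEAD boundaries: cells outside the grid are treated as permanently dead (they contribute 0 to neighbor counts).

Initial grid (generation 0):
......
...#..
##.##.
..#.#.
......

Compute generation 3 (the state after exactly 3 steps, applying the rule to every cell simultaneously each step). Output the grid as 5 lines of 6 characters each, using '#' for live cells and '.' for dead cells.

Simulating step by step:
Generation 0 (given above): 7 live cells
Generation 1: 8 live cells
......
..###.
.#..#.
.##.#.
......
Generation 2: 10 live cells
...#..
..###.
.#..##
.###..
......
Generation 3: 12 live cells
(generation 3 grid is the final answer)

Answer: ..###.
..#..#
.#...#
.####.
..#...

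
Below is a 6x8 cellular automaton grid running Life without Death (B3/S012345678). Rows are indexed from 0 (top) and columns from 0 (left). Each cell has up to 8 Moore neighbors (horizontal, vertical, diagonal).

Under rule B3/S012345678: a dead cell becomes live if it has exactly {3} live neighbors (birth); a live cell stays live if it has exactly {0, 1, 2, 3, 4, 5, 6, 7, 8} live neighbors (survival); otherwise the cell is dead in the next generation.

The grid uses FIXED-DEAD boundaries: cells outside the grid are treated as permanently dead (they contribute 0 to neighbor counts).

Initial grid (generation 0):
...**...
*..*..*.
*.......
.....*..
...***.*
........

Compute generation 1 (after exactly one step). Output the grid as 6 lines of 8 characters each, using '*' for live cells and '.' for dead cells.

Answer: ...**...
*..**.*.
*.......
.....**.
...*****
....*...

Derivation:
Simulating step by step:
Generation 0 (given above): 11 live cells
Generation 1: 15 live cells
(generation 1 grid is the final answer)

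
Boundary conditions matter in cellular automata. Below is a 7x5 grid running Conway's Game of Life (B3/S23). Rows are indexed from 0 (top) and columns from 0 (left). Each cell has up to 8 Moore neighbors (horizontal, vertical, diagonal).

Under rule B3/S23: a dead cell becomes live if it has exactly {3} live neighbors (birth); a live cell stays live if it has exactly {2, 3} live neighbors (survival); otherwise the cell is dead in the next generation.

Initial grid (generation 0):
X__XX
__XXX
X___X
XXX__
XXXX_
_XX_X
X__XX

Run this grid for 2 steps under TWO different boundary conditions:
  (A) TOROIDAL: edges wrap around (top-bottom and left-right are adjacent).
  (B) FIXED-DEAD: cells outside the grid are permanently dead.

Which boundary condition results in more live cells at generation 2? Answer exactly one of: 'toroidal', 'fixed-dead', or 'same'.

Answer: fixed-dead

Derivation:
Under TOROIDAL boundary, generation 2:
_XX__
_XX__
_____
_____
_____
_____
_____
Population = 4

Under FIXED-DEAD boundary, generation 2:
_XXX_
_XX__
_X___
_____
_____
__X_X
__XXX
Population = 11

Comparison: toroidal=4, fixed-dead=11 -> fixed-dead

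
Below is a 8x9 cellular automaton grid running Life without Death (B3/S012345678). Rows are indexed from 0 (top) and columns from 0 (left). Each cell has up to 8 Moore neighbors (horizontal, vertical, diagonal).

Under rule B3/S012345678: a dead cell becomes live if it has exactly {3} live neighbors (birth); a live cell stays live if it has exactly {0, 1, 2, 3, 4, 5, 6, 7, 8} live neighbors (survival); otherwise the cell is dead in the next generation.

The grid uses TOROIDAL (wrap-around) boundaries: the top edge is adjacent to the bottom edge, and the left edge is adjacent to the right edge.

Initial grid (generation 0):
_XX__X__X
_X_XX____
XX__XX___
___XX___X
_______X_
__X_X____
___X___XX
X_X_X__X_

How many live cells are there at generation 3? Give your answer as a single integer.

Simulating step by step:
Generation 0 (given above): 24 live cells
Generation 1: 34 live cells
_XX__X__X
_X_XX____
XX__XX___
X__XXX__X
____X__X_
__XXX__XX
_XXXX__XX
X_X_X_XX_
Generation 2: 46 live cells
_XX__XXXX
_X_XX____
XX__XX__X
XX_XXXX_X
X_X_X_XX_
XXXXXXXXX
_XXXX__XX
X_X_X_XX_
Generation 3: 48 live cells
_XX__XXXX
_X_XX____
XX__XXXXX
XX_XXXX_X
X_X_X_XX_
XXXXXXXXX
_XXXX__XX
X_X_X_XX_
Population at generation 3: 48

Answer: 48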